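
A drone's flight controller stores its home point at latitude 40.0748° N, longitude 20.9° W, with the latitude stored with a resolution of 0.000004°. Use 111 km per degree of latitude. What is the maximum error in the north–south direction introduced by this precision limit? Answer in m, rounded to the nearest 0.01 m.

0.22 m

With a 0.000004° grid the true value lies within half a step, ±0.000004°/2 = ±2e-06°, of the stored one.
North–south distance: 2e-06° × 111000 m/° = 0.222 m.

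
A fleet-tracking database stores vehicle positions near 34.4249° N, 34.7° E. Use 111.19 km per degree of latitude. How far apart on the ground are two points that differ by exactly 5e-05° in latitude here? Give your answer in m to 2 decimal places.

5e-05° × 111190 m/° = 5.5595 m.

5.56 m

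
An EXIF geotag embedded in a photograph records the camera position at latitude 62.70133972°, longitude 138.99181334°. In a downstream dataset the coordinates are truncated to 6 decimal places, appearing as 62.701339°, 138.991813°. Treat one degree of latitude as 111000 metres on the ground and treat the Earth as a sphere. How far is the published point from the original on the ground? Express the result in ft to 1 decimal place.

0.3 ft

The latitude changed by +0.00000072° and the longitude by +0.00000034°.
N–S: 0.00000072° × 111000 m/° = 0.07992 m.
East–west at this latitude: 0.00000034° × 111000 × cos 62.7013° ≈ 0.00000034 × 50907.8 = 0.0173086 m.
Distance: √(0.07992² + 0.0173086²) ≈ 0.0817728 m.
In feet: 0.0817728 m ÷ 0.3048 ≈ 0.26828 ft.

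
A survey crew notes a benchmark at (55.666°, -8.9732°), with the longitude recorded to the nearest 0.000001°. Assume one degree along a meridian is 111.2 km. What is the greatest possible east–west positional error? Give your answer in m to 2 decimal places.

0.03 m

Rounding to 6 decimal places leaves the longitude within ±5e-07° of the true value.
Parallels shrink by cos φ, so at 55.666° a degree of longitude is 111200 × 0.5640 ≈ 62718.6 m.
Maximum E–W displacement: 5e-07 × 62718.6 = 0.0313593 m.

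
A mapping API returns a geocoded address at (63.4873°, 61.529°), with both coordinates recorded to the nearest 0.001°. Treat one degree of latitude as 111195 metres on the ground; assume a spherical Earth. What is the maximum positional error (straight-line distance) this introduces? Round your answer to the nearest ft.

200 ft

Rounding to 3 decimal places leaves each coordinate within ±0.0005° of the true value.
N–S: 0.0005° × 111195 m/° = 55.5975 m.
E–W at 63.4873°: 0.0005° × 111195 × cos 63.4873° = 0.0005 × 111195 × 0.4464 ≈ 24.8185 m.
The two errors are perpendicular, so the maximum displacement is √(55.5975² + 24.8185²) ≈ 60.8855 m.
Converting: 60.8855 m × 3.2808 ft/m ≈ 199.76 ft.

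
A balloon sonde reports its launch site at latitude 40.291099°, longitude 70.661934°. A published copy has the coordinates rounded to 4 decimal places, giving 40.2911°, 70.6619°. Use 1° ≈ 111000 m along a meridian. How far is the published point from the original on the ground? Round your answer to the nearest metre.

Δlat = 40.291099 − 40.2911 = -0.000001°; Δlon = 70.661934 − 70.6619 = +0.000034°.
N–S: -0.000001° × 111000 m/° = -0.111 m.
East–west at this latitude: 0.000034° × 111000 × cos 40.2911° ≈ 0.000034 × 84667.3 = 2.87869 m.
Combined displacement = (0.111² + 2.87869²)^½ ≈ 2.88083 m.

3 metres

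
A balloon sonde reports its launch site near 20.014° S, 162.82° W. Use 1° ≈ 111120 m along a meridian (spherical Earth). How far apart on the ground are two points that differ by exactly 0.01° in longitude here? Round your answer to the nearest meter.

0.01° of longitude at 20.014° is 0.01 × 111120 × cos 20.014° ≈ 0.01 × 104409 = 1044.09 m.

1044 meters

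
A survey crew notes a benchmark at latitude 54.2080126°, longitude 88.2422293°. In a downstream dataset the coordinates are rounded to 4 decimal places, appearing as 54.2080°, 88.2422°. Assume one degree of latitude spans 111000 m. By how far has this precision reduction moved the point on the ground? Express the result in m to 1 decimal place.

Δlat = 54.2080126 − 54.2080 = +0.0000126°; Δlon = 88.2422293 − 88.2422 = +0.0000293°.
N–S: 0.0000126° × 111000 m/° = 1.3986 m.
East–west at this latitude: 0.0000293° × 111000 × cos 54.208° ≈ 0.0000293 × 64917.7 = 1.90209 m.
Combined displacement = (1.3986² + 1.90209²)^½ ≈ 2.36094 m.

2.4 m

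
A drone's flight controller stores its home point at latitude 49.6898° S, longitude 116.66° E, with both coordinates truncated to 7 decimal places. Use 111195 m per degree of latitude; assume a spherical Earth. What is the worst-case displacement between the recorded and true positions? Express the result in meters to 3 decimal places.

0.013 meters

Truncating at 7 decimal places can drop up to a full unit in the last place, so each coordinate may be off by as much as 1e-07°.
North–south component: 1e-07° × 111195 = 0.0111195 m.
E–W at 49.6898°: 1e-07° × 111195 × cos 49.6898° = 1e-07 × 111195 × 0.6469 ≈ 0.00719349 m.
The two errors are perpendicular, so the maximum displacement is √(0.0111195² + 0.00719349²) ≈ 0.0132435 m.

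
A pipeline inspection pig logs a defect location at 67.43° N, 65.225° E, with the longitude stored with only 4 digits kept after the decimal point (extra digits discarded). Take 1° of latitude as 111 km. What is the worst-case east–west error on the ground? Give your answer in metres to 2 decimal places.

4.26 metres

Truncating at 4 decimal places can drop up to a full unit in the last place, so the longitude may be off by as much as 0.0001°.
One degree of longitude at 67.43° is 111000 × cos 67.43° ≈ 111000 × 0.3838 = 42603.1 m.
East–west error: 0.0001° × 42603.1 m/° ≈ 4.26031 m.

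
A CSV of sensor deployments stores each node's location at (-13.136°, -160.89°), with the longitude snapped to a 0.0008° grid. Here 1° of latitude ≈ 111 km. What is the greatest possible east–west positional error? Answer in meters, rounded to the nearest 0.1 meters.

43.2 meters

With a 0.0008° grid the true value lies within half a step, ±0.0008°/2 = ±0.0004°, of the stored one.
Parallels shrink by cos φ, so at 13.136° a degree of longitude is 111000 × 0.9738 ≈ 108096 m.
East–west error: 0.0004° × 108096 m/° ≈ 43.2382 m.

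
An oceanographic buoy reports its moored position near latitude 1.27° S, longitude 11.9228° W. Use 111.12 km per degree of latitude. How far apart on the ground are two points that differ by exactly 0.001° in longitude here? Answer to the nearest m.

One degree of longitude here spans 111120 × cos 1.27° = 111120 × 0.9998 ≈ 111093 m; 0.001° of that is 111.093 m.

111 m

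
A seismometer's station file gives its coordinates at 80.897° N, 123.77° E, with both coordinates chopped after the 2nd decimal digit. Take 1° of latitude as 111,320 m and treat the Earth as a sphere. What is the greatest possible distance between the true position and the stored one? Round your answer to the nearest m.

1127 m

Truncating at 2 decimal places can drop up to a full unit in the last place, so each coordinate may be off by as much as 0.01°.
N–S: 0.01° × 111320 m/° = 1113.2 m.
E–W at 80.897°: 0.01° × 111320 × cos 80.897° = 0.01 × 111320 × 0.1582 ≈ 176.119 m.
Worst case both components are at the extreme and orthogonal: √(1113.2² + 176.119²) ≈ 1127.05 m.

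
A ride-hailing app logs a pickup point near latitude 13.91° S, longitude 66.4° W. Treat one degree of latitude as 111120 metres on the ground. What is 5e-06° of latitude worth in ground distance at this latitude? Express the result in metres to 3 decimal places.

0.556 metres

5e-06° × 111120 m/° = 0.5556 m.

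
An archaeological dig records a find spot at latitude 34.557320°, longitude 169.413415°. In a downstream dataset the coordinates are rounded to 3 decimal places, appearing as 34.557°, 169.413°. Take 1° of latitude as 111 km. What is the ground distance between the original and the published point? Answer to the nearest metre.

The latitude changed by +0.000320° and the longitude by +0.000415°.
N–S: 0.000320° × 111000 m/° = 35.52 m.
E–W at 34.557°: 0.000415° × 111000 × cos 34.557° = 0.000415 × 111000 × 0.8236 ≈ 37.9374 m.
Distance: √(35.52² + 37.9374²) ≈ 51.9703 m.

52 metres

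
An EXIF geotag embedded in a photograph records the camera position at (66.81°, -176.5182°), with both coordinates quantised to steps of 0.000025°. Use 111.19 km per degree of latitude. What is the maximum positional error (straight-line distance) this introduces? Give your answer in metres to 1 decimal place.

With a 0.000025° grid the true value lies within half a step, ±0.000025°/2 = ±1.25e-05°, of the stored one.
N–S: 1.25e-05° × 111190 m/° = 1.38987 m.
E–W at 66.81°: 1.25e-05° × 111190 × cos 66.81° = 1.25e-05 × 111190 × 0.3938 ≈ 0.547307 m.
The two errors are perpendicular, so the maximum displacement is √(1.38987² + 0.547307²) ≈ 1.49375 m.

1.5 metres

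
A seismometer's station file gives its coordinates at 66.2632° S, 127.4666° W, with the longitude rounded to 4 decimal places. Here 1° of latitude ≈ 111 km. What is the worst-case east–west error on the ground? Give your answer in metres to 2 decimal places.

Rounding to 4 decimal places leaves the longitude within ±5e-05° of the true value.
At latitude 66.2632° a degree of longitude spans 111000 m × cos 66.2632° = 111000 × 0.4025 ≈ 44681.5 m.
East–west error: 5e-05° × 44681.5 m/° ≈ 2.23407 m.

2.23 metres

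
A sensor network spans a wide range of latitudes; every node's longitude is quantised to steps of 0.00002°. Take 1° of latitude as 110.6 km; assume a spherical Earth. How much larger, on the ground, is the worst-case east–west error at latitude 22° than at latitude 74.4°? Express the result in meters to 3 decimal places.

With a 0.00002° grid the true value lies within half a step, ±0.00002°/2 = ±1e-05°, of the stored one.
At 22°: 1e-05° × 110600 × cos 22° = 1e-05 × 110600 × 0.9272 ≈ 1.0255 m.
At 74.4°: 1e-05° × 110600 × cos 74.4° = 1e-05 × 110600 × 0.2689 ≈ 0.29743 m.
So the lower-latitude error exceeds the higher by 1.0255 − 0.29743 = 0.72804 m.

0.728 meters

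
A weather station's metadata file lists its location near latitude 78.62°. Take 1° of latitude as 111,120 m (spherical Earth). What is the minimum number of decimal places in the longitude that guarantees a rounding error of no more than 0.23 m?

5

At 78.62° one degree of longitude covers 111120 × cos 78.62° ≈ 111120 × 0.1973 ≈ 21925.7 m.
N decimal places → at most half a unit in the last place, 0.5 × 10⁻ᴺ° = 21925.7/2 × 10⁻ᴺ m.
Need 0.5 × 21925.7 × 10⁻ᴺ ≤ 0.23 → 10⁻ᴺ ≤ 2.098e-05, so N ≥ 4.68.
So 5 decimal places suffice (0.11 m); 4 would allow up to 1.1 m.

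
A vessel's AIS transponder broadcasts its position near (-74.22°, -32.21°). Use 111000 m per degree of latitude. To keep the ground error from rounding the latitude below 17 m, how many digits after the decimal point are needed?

4

One degree of latitude covers 111000 m.
N decimal places → at most half a unit in the last place, 0.5 × 10⁻ᴺ° = 111000/2 × 10⁻ᴺ m.
Need 0.5 × 111000 × 10⁻ᴺ ≤ 17 → 10⁻ᴺ ≤ 3.063e-04, so N ≥ 3.51.
So 4 decimal places suffice (5.55 m); 3 would allow up to 55.5 m.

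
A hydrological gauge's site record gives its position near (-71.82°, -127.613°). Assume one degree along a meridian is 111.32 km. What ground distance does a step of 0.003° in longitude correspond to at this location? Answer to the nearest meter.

104 meters

At 71.82° a degree of longitude is 111320 × cos 71.82° ≈ 34732.2 m, so 0.003° corresponds to 104.197 m.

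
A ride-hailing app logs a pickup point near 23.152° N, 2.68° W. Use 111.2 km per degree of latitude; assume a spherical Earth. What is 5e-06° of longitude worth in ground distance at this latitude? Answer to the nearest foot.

At 23.152° a degree of longitude is 111200 × cos 23.152° ≈ 102245 m, so 5e-06° corresponds to 0.511223 m.
Converting: 0.511223 m × 3.2808 ft/m ≈ 1.6772 ft.

2 feet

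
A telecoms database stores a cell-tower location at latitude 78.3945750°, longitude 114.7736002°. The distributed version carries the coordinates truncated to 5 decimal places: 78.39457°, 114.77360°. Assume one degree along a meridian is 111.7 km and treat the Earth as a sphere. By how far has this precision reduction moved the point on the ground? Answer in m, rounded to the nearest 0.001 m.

The latitude changed by +0.0000050° and the longitude by +0.0000002°.
North–south shift: 0.0000050 × 111700 = 0.5585 m.
East–west at this latitude: 0.0000002° × 111700 × cos 78.3946° ≈ 0.0000002 × 22470.8 = 0.00449415 m.
Combined displacement = (0.5585² + 0.00449415²)^½ ≈ 0.558518 m.

0.559 m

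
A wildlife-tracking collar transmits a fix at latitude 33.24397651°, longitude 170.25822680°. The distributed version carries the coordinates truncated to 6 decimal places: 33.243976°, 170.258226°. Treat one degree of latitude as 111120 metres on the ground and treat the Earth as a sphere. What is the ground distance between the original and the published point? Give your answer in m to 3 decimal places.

0.093 m

The latitude changed by +0.00000051° and the longitude by +0.00000080°.
North–south shift: 0.00000051 × 111120 = 0.0566712 m.
E–W at 33.244°: 0.00000080° × 111120 × cos 33.244° = 0.00000080 × 111120 × 0.8363 ≈ 0.0743476 m.
Combined displacement = (0.0566712² + 0.0743476²)^½ ≈ 0.0934837 m.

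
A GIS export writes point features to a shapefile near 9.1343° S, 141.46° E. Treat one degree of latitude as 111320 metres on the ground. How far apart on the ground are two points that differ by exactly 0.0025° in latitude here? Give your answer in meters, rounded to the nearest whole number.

278 meters

Along a meridian 0.0025° is 0.0025 × 111320 = 278.3 m.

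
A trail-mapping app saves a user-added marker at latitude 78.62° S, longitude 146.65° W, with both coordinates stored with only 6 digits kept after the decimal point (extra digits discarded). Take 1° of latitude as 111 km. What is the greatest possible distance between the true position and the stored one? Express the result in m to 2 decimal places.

0.11 m

Truncating at 6 decimal places can drop up to a full unit in the last place, so each coordinate may be off by as much as 1e-06°.
North–south component: 1e-06° × 111000 = 0.111 m.
E–W at 78.62°: 1e-06° × 111000 × cos 78.62° = 1e-06 × 111000 × 0.1973 ≈ 0.021902 m.
Combining orthogonally: (0.111² + 0.021902²)^½ ≈ 0.11314 m.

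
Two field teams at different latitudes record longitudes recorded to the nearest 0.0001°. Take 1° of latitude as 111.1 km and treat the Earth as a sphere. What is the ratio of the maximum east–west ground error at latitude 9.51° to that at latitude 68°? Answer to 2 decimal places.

2.63

Rounding to 4 decimal places leaves the longitude within ±5e-05° of the true value.
Error at 9.51° = 5e-05° × 111100 × cos 9.51° ≈ 5.555 × 0.9863 = 5.4787 m.
At 68°: 5e-05° × 111100 × cos 68° = 5e-05 × 111100 × 0.3746 ≈ 2.0809 m.
Ratio: 5.4787 / 2.0809 = cos 9.51° / cos 68° ≈ 2.6328.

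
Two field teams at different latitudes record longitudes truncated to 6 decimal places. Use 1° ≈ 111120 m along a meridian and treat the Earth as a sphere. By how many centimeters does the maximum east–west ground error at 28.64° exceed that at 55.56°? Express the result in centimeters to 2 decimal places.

3.47 centimeters

Truncating at 6 decimal places can drop up to a full unit in the last place, so the longitude may be off by as much as 1e-06°.
At 28.64°: 1e-06° × 111120 × cos 28.64° = 1e-06 × 111120 × 0.8776 ≈ 0.097524 m.
At 55.56°: 1e-06° × 111120 × cos 55.56° = 1e-06 × 111120 × 0.5655 ≈ 0.062843 m.
So the lower-latitude error exceeds the higher by 0.097524 − 0.062843 = 0.034681 m.
That is 0.0346812 m = 3.4681 cm.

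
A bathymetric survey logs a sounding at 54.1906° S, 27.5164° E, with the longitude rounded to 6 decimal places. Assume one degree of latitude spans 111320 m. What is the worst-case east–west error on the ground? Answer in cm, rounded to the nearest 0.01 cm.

Rounding to 6 decimal places leaves the longitude within ±5e-07° of the true value.
Parallels shrink by cos φ, so at 54.1906° a degree of longitude is 111320 × 0.5851 ≈ 65132.3 m.
Maximum E–W displacement: 5e-07 × 65132.3 = 0.0325662 m.
That is 0.0325662 m = 3.2566 cm.

3.26 cm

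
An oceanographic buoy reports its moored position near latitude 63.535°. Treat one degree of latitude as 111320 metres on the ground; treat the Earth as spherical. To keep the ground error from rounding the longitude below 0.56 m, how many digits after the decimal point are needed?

At 63.535° one degree of longitude covers 111320 × cos 63.535° ≈ 111320 × 0.4457 ≈ 49609.9 m.
Rounding to N decimal places gives at most 0.5 × 10⁻ᴺ degrees of error, i.e. 0.5 × 10⁻ᴺ × 49609.9 m.
Need 0.5 × 49609.9 × 10⁻ᴺ ≤ 0.56 → 10⁻ᴺ ≤ 2.258e-05, so N ≥ 4.65.
So 5 decimal places suffice (0.248 m); 4 would allow up to 2.48 m.

5 decimal places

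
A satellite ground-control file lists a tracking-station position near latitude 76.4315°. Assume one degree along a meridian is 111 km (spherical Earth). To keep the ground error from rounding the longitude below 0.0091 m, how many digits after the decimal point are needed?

At 76.4315° one degree of longitude covers 111000 × cos 76.4315° ≈ 111000 × 0.2346 ≈ 26041.5 m.
With N decimal places the half-ulp bound is 0.5·10⁻ᴺ°, or 0.5·10⁻ᴺ × 26041.5 m on the ground.
Setting 13020.7 × 10⁻ᴺ ≤ 0.0091 gives 10ᴺ ≥ 1.431e+06, i.e. N ≥ 6.16.
So 7 decimal places suffice (0.0013 m); 6 would allow up to 0.013 m.

7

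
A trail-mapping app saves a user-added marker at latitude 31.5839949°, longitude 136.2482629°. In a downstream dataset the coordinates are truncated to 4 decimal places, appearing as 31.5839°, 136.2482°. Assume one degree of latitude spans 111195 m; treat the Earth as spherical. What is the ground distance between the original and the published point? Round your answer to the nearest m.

The latitude changed by +0.0000949° and the longitude by +0.0000629°.
N–S: 0.0000949° × 111195 m/° = 10.5524 m.
East–west at this latitude: 0.0000629° × 111195 × cos 31.5839° ≈ 0.0000629 × 94724.1 = 5.95815 m.
Distance: √(10.5524² + 5.95815²) ≈ 12.1183 m.

12 m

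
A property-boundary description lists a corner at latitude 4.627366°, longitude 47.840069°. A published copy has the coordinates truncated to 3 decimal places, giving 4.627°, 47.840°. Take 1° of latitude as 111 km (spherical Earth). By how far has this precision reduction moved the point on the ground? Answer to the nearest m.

41 m

Δlat = 4.627366 − 4.627 = +0.000366°; Δlon = 47.840069 − 47.840 = +0.000069°.
N–S: 0.000366° × 111000 m/° = 40.626 m.
East–west at this latitude: 0.000069° × 111000 × cos 4.627° ≈ 0.000069 × 110638 = 7.63404 m.
Distance: √(40.626² + 7.63404²) ≈ 41.337 m.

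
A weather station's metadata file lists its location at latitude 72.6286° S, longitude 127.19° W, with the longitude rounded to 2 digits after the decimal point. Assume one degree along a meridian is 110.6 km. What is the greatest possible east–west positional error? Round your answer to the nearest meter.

Rounding to 2 decimal places leaves the longitude within ±0.005° of the true value.
Parallels shrink by cos φ, so at 72.6286° a degree of longitude is 110600 × 0.2986 ≈ 33021.2 m.
East–west error: 0.005° × 33021.2 m/° ≈ 165.106 m.

165 meters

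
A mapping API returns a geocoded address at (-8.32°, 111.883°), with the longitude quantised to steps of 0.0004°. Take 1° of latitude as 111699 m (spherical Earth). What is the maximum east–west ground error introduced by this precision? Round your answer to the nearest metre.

22 metres

With a 0.0004° grid the true value lies within half a step, ±0.0004°/2 = ±0.0002°, of the stored one.
At latitude 8.32° a degree of longitude spans 111699 m × cos 8.32° = 111699 × 0.9895 ≈ 110523 m.
East–west error: 0.0002° × 110523 m/° ≈ 22.1047 m.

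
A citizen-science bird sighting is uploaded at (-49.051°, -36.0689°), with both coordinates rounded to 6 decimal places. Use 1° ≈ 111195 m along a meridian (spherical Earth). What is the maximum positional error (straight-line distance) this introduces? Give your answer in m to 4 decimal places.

Rounding to 6 decimal places leaves each coordinate within ±5e-07° of the true value.
North–south component: 5e-07° × 111195 = 0.0555975 m.
E–W at 49.051°: 5e-07° × 111195 × cos 49.051° = 5e-07 × 111195 × 0.6554 ≈ 0.0364379 m.
Worst case both components are at the extreme and orthogonal: √(0.0555975² + 0.0364379²) ≈ 0.0664741 m.

0.0665 m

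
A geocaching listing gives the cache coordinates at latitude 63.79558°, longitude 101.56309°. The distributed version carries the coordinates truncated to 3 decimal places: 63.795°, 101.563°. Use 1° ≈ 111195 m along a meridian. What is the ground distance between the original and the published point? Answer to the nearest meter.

65 meters

Δlat = 63.79558 − 63.795 = +0.00058°; Δlon = 101.56309 − 101.563 = +0.00009°.
North–south shift: 0.00058 × 111195 = 64.4931 m.
E–W at 63.795°: 0.00009° × 111195 × cos 63.795° = 0.00009 × 111195 × 0.4416 ≈ 4.41918 m.
Distance: √(64.4931² + 4.41918²) ≈ 64.6443 m.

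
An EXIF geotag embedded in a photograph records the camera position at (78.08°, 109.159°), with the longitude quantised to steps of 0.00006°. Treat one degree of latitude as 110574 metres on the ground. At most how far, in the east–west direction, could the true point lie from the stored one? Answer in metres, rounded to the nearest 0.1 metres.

With a 0.00006° grid the true value lies within half a step, ±0.00006°/2 = ±3e-05°, of the stored one.
At latitude 78.08° a degree of longitude spans 110574 m × cos 78.08° = 110574 × 0.2065 ≈ 22838.6 m.
East–west error: 3e-05° × 22838.6 m/° ≈ 0.685158 m.

0.7 metres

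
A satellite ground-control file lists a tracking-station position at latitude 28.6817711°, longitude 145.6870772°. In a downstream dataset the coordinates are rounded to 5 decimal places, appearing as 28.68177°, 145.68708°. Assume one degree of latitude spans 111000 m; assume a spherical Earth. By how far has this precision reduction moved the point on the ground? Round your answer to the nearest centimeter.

The latitude changed by +0.0000011° and the longitude by -0.0000028°.
North–south shift: 0.0000011 × 111000 = 0.1221 m.
East–west at this latitude: -0.0000028° × 111000 × cos 28.6818° ≈ -0.0000028 × 97380.2 = -0.272665 m.
Combined displacement = (0.1221² + 0.272665²)^½ ≈ 0.298755 m.
That is 0.298755 m = 29.875 cm.

30 centimeters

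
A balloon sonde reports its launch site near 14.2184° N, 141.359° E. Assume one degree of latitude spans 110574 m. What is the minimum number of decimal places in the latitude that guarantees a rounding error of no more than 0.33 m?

One degree of latitude covers 110574 m.
With N decimal places the half-ulp bound is 0.5·10⁻ᴺ°, or 0.5·10⁻ᴺ × 110574 m on the ground.
Need 0.5 × 110574 × 10⁻ᴺ ≤ 0.33 → 10⁻ᴺ ≤ 5.969e-06, so N ≥ 5.22.
At 5 places the error can reach 0.553 m, but 6 places keeps it to 0.0553 m.

6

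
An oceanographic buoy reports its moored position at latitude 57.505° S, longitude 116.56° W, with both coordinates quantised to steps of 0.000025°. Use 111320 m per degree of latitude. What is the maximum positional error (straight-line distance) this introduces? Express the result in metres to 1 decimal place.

1.6 metres

With a 0.000025° grid the true value lies within half a step, ±0.000025°/2 = ±1.25e-05°, of the stored one.
N–S: 1.25e-05° × 111320 m/° = 1.3915 m.
Longitude error → 1.25e-05 × 111320 × cos 57.505° = 1.25e-05 × 111320 × 0.5372 ≈ 0.74755 m.
The two errors are perpendicular, so the maximum displacement is √(1.3915² + 0.74755²) ≈ 1.57959 m.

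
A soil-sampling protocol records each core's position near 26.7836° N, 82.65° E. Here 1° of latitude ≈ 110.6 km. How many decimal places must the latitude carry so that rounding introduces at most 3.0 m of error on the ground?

5 decimal places

One degree of latitude covers 110600 m.
N decimal places → at most half a unit in the last place, 0.5 × 10⁻ᴺ° = 110600/2 × 10⁻ᴺ m.
Need 0.5 × 110600 × 10⁻ᴺ ≤ 3.0 → 10⁻ᴺ ≤ 5.425e-05, so N ≥ 4.27.
N = 4 would give 5.53 m (too coarse); N = 5 gives 0.553 m ≤ 3.0 m.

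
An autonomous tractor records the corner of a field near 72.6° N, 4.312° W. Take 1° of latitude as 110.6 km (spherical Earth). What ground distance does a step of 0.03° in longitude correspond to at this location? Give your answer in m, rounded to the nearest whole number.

992 m

One degree of longitude here spans 110600 × cos 72.6° = 110600 × 0.2990 ≈ 33073.9 m; 0.03° of that is 992.217 m.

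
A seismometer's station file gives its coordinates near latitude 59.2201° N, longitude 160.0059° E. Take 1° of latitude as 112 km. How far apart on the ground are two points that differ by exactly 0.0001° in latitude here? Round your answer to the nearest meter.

11 meters

0.0001° × 112000 m/° = 11.2 m.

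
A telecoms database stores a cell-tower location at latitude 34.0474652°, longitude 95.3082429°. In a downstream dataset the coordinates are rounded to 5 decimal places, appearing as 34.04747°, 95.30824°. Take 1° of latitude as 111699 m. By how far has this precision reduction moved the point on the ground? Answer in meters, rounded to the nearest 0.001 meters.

Δlat = 34.0474652 − 34.04747 = -0.0000048°; Δlon = 95.3082429 − 95.30824 = +0.0000029°.
N–S: -0.0000048° × 111699 m/° = -0.536155 m.
E–W at 34.0475°: 0.0000029° × 111699 × cos 34.0475° = 0.0000029 × 111699 × 0.8286 ≈ 0.268398 m.
Hypotenuse of the two orthogonal shifts: √(0.536155² + 0.268398²) = 0.599583 m.

0.600 meters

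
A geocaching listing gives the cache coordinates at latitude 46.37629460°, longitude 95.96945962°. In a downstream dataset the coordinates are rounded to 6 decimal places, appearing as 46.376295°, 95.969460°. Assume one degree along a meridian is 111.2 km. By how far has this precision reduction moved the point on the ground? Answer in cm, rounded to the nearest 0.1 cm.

5.3 cm

The latitude changed by -0.00000040° and the longitude by -0.00000038°.
N–S: -0.00000040° × 111200 m/° = -0.04448 m.
E–W at 46.3763°: -0.00000038° × 111200 × cos 46.3763° = -0.00000038 × 111200 × 0.6899 ≈ -0.0291532 m.
Distance: √(0.04448² + 0.0291532²) ≈ 0.0531825 m.
That is 0.0531825 m = 5.3183 cm.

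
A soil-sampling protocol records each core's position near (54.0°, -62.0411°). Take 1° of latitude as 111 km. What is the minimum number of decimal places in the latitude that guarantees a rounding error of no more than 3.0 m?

5 decimal places

One degree of latitude covers 111000 m.
With N decimal places the half-ulp bound is 0.5·10⁻ᴺ°, or 0.5·10⁻ᴺ × 111000 m on the ground.
Need 0.5 × 111000 × 10⁻ᴺ ≤ 3.0 → 10⁻ᴺ ≤ 5.405e-05, so N ≥ 4.27.
N = 4 would give 5.55 m (too coarse); N = 5 gives 0.555 m ≤ 3.0 m.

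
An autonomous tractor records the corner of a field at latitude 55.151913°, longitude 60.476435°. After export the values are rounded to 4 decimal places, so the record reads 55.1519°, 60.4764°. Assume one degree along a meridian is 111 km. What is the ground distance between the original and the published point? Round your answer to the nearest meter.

The latitude changed by +0.000013° and the longitude by +0.000035°.
N–S: 0.000013° × 111000 m/° = 1.443 m.
East–west at this latitude: 0.000035° × 111000 × cos 55.1519° ≈ 0.000035 × 63425.7 = 2.2199 m.
Combined displacement = (1.443² + 2.2199²)^½ ≈ 2.64768 m.

3 meters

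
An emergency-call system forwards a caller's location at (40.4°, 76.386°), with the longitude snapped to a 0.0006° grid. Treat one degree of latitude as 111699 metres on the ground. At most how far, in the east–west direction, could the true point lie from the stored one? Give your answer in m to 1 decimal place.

25.5 m

With a 0.0006° grid the true value lies within half a step, ±0.0006°/2 = ±0.0003°, of the stored one.
Parallels shrink by cos φ, so at 40.4° a degree of longitude is 111699 × 0.7615 ≈ 85063.1 m.
So at most 0.0003° × 85063.1 ≈ 25.5189 m east–west.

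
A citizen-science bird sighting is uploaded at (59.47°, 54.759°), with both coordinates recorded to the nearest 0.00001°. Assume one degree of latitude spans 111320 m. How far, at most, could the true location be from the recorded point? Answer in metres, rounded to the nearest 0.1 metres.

Rounding to 5 decimal places leaves each coordinate within ±5e-06° of the true value.
N–S: 5e-06° × 111320 m/° = 0.5566 m.
E–W at 59.47°: 5e-06° × 111320 × cos 59.47° = 5e-06 × 111320 × 0.5080 ≈ 0.282747 m.
The two errors are perpendicular, so the maximum displacement is √(0.5566² + 0.282747²) ≈ 0.624299 m.

0.6 metres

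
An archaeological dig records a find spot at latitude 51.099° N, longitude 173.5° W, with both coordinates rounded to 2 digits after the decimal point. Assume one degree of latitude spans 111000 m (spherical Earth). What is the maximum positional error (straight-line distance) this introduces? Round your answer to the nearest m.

Rounding to 2 decimal places leaves each coordinate within ±0.005° of the true value.
North–south component: 0.005° × 111000 = 555 m.
E–W at 51.099°: 0.005° × 111000 × cos 51.099° = 0.005 × 111000 × 0.6280 ≈ 348.527 m.
The two errors are perpendicular, so the maximum displacement is √(555² + 348.527²) ≈ 655.36 m.

655 m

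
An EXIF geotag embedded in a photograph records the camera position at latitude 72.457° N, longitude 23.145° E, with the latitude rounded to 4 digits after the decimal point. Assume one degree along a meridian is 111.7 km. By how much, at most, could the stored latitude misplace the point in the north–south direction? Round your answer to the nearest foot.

18 feet

Rounding to 4 decimal places leaves the latitude within ±5e-05° of the true value.
North–south distance: 5e-05° × 111700 m/° = 5.585 m.
Converting: 5.585 m × 3.2808 ft/m ≈ 18.323 ft.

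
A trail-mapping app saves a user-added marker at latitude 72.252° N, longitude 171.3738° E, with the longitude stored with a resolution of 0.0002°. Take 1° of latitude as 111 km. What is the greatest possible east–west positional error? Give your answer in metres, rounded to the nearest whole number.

With a 0.0002° grid the true value lies within half a step, ±0.0002°/2 = ±0.0001°, of the stored one.
One degree of longitude at 72.252° is 111000 × cos 72.252° ≈ 111000 × 0.3048 = 33836.2 m.
So at most 0.0001° × 33836.2 ≈ 3.38362 m east–west.

3 metres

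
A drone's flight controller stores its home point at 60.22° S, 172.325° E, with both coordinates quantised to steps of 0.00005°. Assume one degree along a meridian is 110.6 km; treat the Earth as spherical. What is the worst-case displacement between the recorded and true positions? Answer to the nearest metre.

With a 0.00005° grid the true value lies within half a step, ±0.00005°/2 = ±2.5e-05°, of the stored one.
North–south component: 2.5e-05° × 110600 = 2.765 m.
Longitude error → 2.5e-05 × 110600 × cos 60.22° = 2.5e-05 × 110600 × 0.4967 ≈ 1.3733 m.
Worst case both components are at the extreme and orthogonal: √(2.765² + 1.3733²) ≈ 3.08726 m.

3 metres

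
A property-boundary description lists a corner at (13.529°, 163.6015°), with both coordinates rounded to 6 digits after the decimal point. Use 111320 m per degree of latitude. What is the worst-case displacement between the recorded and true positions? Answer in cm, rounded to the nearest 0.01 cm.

7.76 cm

Rounding to 6 decimal places leaves each coordinate within ±5e-07° of the true value.
Latitude error → 5e-07 × 111320 = 0.05566 m along the meridian.
E–W at 13.529°: 5e-07° × 111320 × cos 13.529° = 5e-07 × 111320 × 0.9723 ≈ 0.0541155 m.
Combining orthogonally: (0.05566² + 0.0541155²)^½ ≈ 0.0776307 m.
That is 0.0776307 m = 7.7631 cm.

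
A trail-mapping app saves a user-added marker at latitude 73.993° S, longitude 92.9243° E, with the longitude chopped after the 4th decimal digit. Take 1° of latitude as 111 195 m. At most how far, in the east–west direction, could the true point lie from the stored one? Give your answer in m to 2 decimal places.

3.07 m

Truncating at 4 decimal places can drop up to a full unit in the last place, so the longitude may be off by as much as 0.0001°.
At latitude 73.993° a degree of longitude spans 111195 m × cos 73.993° = 111195 × 0.2758 ≈ 30662.6 m.
So at most 0.0001° × 30662.6 ≈ 3.06626 m east–west.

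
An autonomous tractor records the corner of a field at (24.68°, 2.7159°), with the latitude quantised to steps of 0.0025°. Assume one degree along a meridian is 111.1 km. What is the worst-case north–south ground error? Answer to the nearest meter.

With a 0.0025° grid the true value lies within half a step, ±0.0025°/2 = ±0.00125°, of the stored one.
So the N–S error is at most 0.00125 × 111100 = 138.875 m.

139 meters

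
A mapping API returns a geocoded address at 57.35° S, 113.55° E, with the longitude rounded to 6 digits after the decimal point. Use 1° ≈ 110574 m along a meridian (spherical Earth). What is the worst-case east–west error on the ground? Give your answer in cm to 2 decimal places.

2.98 cm

Rounding to 6 decimal places leaves the longitude within ±5e-07° of the true value.
Parallels shrink by cos φ, so at 57.35° a degree of longitude is 110574 × 0.5395 ≈ 59655.3 m.
Maximum E–W displacement: 5e-07 × 59655.3 = 0.0298277 m.
That is 0.0298277 m = 2.9828 cm.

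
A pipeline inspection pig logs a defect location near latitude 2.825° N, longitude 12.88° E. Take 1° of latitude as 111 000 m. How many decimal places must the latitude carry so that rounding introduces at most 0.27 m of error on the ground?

6 decimal places

One degree of latitude covers 111000 m.
With N decimal places the half-ulp bound is 0.5·10⁻ᴺ°, or 0.5·10⁻ᴺ × 111000 m on the ground.
Setting 55500 × 10⁻ᴺ ≤ 0.27 gives 10ᴺ ≥ 2.056e+05, i.e. N ≥ 5.31.
N = 5 would give 0.555 m (too coarse); N = 6 gives 0.0555 m ≤ 0.27 m.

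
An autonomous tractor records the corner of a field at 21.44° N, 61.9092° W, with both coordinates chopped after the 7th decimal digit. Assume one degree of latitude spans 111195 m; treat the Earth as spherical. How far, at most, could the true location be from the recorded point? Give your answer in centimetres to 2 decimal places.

1.52 centimetres

Truncating at 7 decimal places can drop up to a full unit in the last place, so each coordinate may be off by as much as 1e-07°.
N–S: 1e-07° × 111195 m/° = 0.0111195 m.
Longitude error → 1e-07 × 111195 × cos 21.44° = 1e-07 × 111195 × 0.9308 ≈ 0.01035 m.
The two errors are perpendicular, so the maximum displacement is √(0.0111195² + 0.01035²) ≈ 0.015191 m.
That is 0.015191 m = 1.5191 cm.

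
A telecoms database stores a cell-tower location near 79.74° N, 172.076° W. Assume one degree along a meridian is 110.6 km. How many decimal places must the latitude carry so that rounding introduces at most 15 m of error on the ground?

4 decimal places

One degree of latitude covers 110600 m.
With N decimal places the half-ulp bound is 0.5·10⁻ᴺ°, or 0.5·10⁻ᴺ × 110600 m on the ground.
Need 0.5 × 110600 × 10⁻ᴺ ≤ 15 → 10⁻ᴺ ≤ 2.712e-04, so N ≥ 3.57.
N = 3 would give 55.3 m (too coarse); N = 4 gives 5.53 m ≤ 15 m.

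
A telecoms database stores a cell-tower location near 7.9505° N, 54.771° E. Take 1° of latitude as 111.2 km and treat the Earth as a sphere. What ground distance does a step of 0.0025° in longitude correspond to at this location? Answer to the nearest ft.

903 ft

0.0025° of longitude at 7.9505° is 0.0025 × 111200 × cos 7.9505° ≈ 0.0025 × 110131 = 275.328 m.
In feet: 275.328 m ÷ 0.3048 ≈ 903.31 ft.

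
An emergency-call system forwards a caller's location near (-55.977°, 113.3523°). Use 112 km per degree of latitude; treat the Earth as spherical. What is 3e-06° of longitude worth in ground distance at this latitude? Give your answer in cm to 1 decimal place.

3e-06° of longitude at 55.977° is 3e-06 × 112000 × cos 55.977° ≈ 3e-06 × 62666.9 = 0.188001 m.
That is 0.188001 m = 18.8 cm.

18.8 cm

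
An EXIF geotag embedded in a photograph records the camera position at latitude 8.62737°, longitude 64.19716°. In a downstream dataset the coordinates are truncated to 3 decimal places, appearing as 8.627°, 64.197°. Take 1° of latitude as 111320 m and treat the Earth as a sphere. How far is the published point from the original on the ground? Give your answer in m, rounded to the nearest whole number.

The latitude changed by +0.00037° and the longitude by +0.00016°.
North–south shift: 0.00037 × 111320 = 41.1884 m.
East–west at this latitude: 0.00016° × 111320 × cos 8.627° ≈ 0.00016 × 110061 = 17.6097 m.
Hypotenuse of the two orthogonal shifts: √(41.1884² + 17.6097²) = 44.7949 m.

45 m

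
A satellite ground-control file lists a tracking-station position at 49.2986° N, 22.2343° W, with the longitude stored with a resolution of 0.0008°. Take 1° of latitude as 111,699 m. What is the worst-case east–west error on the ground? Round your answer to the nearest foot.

96 feet

With a 0.0008° grid the true value lies within half a step, ±0.0008°/2 = ±0.0004°, of the stored one.
One degree of longitude at 49.2986° is 111699 × cos 49.2986° ≈ 111699 × 0.6521 = 72840.8 m.
So at most 0.0004° × 72840.8 ≈ 29.1363 m east–west.
In feet: 29.1363 m ÷ 0.3048 ≈ 95.592 ft.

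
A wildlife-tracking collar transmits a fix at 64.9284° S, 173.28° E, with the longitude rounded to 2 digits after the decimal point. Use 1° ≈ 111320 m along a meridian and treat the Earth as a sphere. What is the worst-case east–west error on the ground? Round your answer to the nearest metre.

236 metres

Rounding to 2 decimal places leaves the longitude within ±0.005° of the true value.
One degree of longitude at 64.9284° is 111320 × cos 64.9284° ≈ 111320 × 0.4238 = 47171.9 m.
East–west error: 0.005° × 47171.9 m/° ≈ 235.86 m.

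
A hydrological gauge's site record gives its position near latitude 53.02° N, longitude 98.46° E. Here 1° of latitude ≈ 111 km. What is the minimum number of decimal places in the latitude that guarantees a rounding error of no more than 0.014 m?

One degree of latitude covers 111000 m.
N decimal places → at most half a unit in the last place, 0.5 × 10⁻ᴺ° = 111000/2 × 10⁻ᴺ m.
Setting 55500 × 10⁻ᴺ ≤ 0.014 gives 10ᴺ ≥ 3.964e+06, i.e. N ≥ 6.60.
So 7 decimal places suffice (0.00555 m); 6 would allow up to 0.0555 m.

7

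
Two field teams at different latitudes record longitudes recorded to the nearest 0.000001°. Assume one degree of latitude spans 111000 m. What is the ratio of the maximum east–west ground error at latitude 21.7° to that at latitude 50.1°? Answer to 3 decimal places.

Rounding to 6 decimal places leaves the longitude within ±5e-07° of the true value.
At 21.7°: 5e-07° × 111000 × cos 21.7° = 5e-07 × 111000 × 0.9291 ≈ 0.051567 m.
Error at 50.1° = 5e-07° × 111000 × cos 50.1° ≈ 0.0555 × 0.6414 = 0.0356 m.
The ratio reduces to cos 21.7° / cos 50.1° = 0.9291/0.6414 ≈ 1.4485.

1.448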